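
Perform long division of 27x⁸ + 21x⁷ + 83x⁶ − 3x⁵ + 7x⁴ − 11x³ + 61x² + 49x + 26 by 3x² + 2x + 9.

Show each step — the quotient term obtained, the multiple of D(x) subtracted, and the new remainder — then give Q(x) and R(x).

Q(x) = 9x⁶ + x⁵ − 4x³ + 5x² + 5x + 2; R(x) = 8

Step 1: lead(27x⁸ + 21x⁷ + 83x⁶ − 3x⁵ + 7x⁴ − 11x³ + 61x² + 49x + 26) ÷ lead(D) = 27x⁸ ÷ 3x² = 9x⁶. Subtract (9x⁶)·D = 27x⁸ + 18x⁷ + 81x⁶. Remainder: 3x⁷ + 2x⁶ − 3x⁵ + 7x⁴ − 11x³ + 61x² + 49x + 26.
Step 2: lead(3x⁷ + 2x⁶ − 3x⁵ + 7x⁴ − 11x³ + 61x² + 49x + 26) ÷ lead(D) = 3x⁷ ÷ 3x² = x⁵. Subtract (x⁵)·D = 3x⁷ + 2x⁶ + 9x⁵. Remainder: −12x⁵ + 7x⁴ − 11x³ + 61x² + 49x + 26.
Step 3: lead(−12x⁵ + 7x⁴ − 11x³ + 61x² + 49x + 26) ÷ lead(D) = −12x⁵ ÷ 3x² = −4x³. Subtract (−4x³)·D = −12x⁵ − 8x⁴ − 36x³. Remainder: 15x⁴ + 25x³ + 61x² + 49x + 26.
Step 4: lead(15x⁴ + 25x³ + 61x² + 49x + 26) ÷ lead(D) = 15x⁴ ÷ 3x² = 5x². Subtract (5x²)·D = 15x⁴ + 10x³ + 45x². Remainder: 15x³ + 16x² + 49x + 26.
Step 5: lead(15x³ + 16x² + 49x + 26) ÷ lead(D) = 15x³ ÷ 3x² = 5x. Subtract (5x)·D = 15x³ + 10x² + 45x. Remainder: 6x² + 4x + 26.
Step 6: lead(6x² + 4x + 26) ÷ lead(D) = 6x² ÷ 3x² = 2. Subtract (2)·D = 6x² + 4x + 18. Remainder: 8.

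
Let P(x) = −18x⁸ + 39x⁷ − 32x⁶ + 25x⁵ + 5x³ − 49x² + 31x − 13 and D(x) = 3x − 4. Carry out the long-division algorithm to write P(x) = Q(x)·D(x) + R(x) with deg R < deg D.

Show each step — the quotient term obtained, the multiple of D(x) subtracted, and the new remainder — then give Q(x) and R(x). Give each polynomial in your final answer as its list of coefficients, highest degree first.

Step 1: lead(−18x⁸ + 39x⁷ − 32x⁶ + 25x⁵ + 5x³ − 49x² + 31x − 13) ÷ lead(D) = −18x⁸ ÷ 3x = −6x⁷. Subtract (−6x⁷)·D = −18x⁸ + 24x⁷. Remainder: 15x⁷ − 32x⁶ + 25x⁵ + 5x³ − 49x² + 31x − 13.
Step 2: lead(15x⁷ − 32x⁶ + 25x⁵ + 5x³ − 49x² + 31x − 13) ÷ lead(D) = 15x⁷ ÷ 3x = 5x⁶. Subtract (5x⁶)·D = 15x⁷ − 20x⁶. Remainder: −12x⁶ + 25x⁵ + 5x³ − 49x² + 31x − 13.
Step 3: lead(−12x⁶ + 25x⁵ + 5x³ − 49x² + 31x − 13) ÷ lead(D) = −12x⁶ ÷ 3x = −4x⁵. Subtract (−4x⁵)·D = −12x⁶ + 16x⁵. Remainder: 9x⁵ + 5x³ − 49x² + 31x − 13.
Step 4: lead(9x⁵ + 5x³ − 49x² + 31x − 13) ÷ lead(D) = 9x⁵ ÷ 3x = 3x⁴. Subtract (3x⁴)·D = 9x⁵ − 12x⁴. Remainder: 12x⁴ + 5x³ − 49x² + 31x − 13.
Step 5: lead(12x⁴ + 5x³ − 49x² + 31x − 13) ÷ lead(D) = 12x⁴ ÷ 3x = 4x³. Subtract (4x³)·D = 12x⁴ − 16x³. Remainder: 21x³ − 49x² + 31x − 13.
Step 6: lead(21x³ − 49x² + 31x − 13) ÷ lead(D) = 21x³ ÷ 3x = 7x². Subtract (7x²)·D = 21x³ − 28x². Remainder: −21x² + 31x − 13.
Step 7: lead(−21x² + 31x − 13) ÷ lead(D) = −21x² ÷ 3x = −7x. Subtract (−7x)·D = −21x² + 28x. Remainder: 3x − 13.
Step 8: lead(3x − 13) ÷ lead(D) = 3x ÷ 3x = 1. Subtract (1)·D = 3x − 4. Remainder: −9.

Q = [-6, 5, -4, 3, 4, 7, -7, 1]; R = [-9]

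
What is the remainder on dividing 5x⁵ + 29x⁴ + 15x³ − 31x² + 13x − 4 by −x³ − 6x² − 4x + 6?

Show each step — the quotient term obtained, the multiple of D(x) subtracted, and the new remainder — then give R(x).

R(x) = −3x² + 3x + 2

Step 1: lead(5x⁵ + 29x⁴ + 15x³ − 31x² + 13x − 4) ÷ lead(D) = 5x⁵ ÷ −x³ = −5x². Subtract (−5x²)·D = 5x⁵ + 30x⁴ + 20x³ − 30x². Remainder: −x⁴ − 5x³ − x² + 13x − 4.
Step 2: lead(−x⁴ − 5x³ − x² + 13x − 4) ÷ lead(D) = −x⁴ ÷ −x³ = x. Subtract (x)·D = −x⁴ − 6x³ − 4x² + 6x. Remainder: x³ + 3x² + 7x − 4.
Step 3: lead(x³ + 3x² + 7x − 4) ÷ lead(D) = x³ ÷ −x³ = −1. Subtract (−1)·D = x³ + 6x² + 4x − 6. Remainder: −3x² + 3x + 2.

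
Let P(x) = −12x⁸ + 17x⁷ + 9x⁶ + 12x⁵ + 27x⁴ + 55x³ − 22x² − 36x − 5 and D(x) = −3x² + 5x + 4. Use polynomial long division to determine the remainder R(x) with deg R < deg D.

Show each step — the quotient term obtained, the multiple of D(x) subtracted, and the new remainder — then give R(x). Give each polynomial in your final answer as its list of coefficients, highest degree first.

R = [6, 3]

Step 1: lead(−12x⁸ + 17x⁷ + 9x⁶ + 12x⁵ + 27x⁴ + 55x³ − 22x² − 36x − 5) ÷ lead(D) = −12x⁸ ÷ −3x² = 4x⁶. Subtract (4x⁶)·D = −12x⁸ + 20x⁷ + 16x⁶. Remainder: −3x⁷ − 7x⁶ + 12x⁵ + 27x⁴ + 55x³ − 22x² − 36x − 5.
Step 2: lead(−3x⁷ − 7x⁶ + 12x⁵ + 27x⁴ + 55x³ − 22x² − 36x − 5) ÷ lead(D) = −3x⁷ ÷ −3x² = x⁵. Subtract (x⁵)·D = −3x⁷ + 5x⁶ + 4x⁵. Remainder: −12x⁶ + 8x⁵ + 27x⁴ + 55x³ − 22x² − 36x − 5.
Step 3: lead(−12x⁶ + 8x⁵ + 27x⁴ + 55x³ − 22x² − 36x − 5) ÷ lead(D) = −12x⁶ ÷ −3x² = 4x⁴. Subtract (4x⁴)·D = −12x⁶ + 20x⁵ + 16x⁴. Remainder: −12x⁵ + 11x⁴ + 55x³ − 22x² − 36x − 5.
Step 4: lead(−12x⁵ + 11x⁴ + 55x³ − 22x² − 36x − 5) ÷ lead(D) = −12x⁵ ÷ −3x² = 4x³. Subtract (4x³)·D = −12x⁵ + 20x⁴ + 16x³. Remainder: −9x⁴ + 39x³ − 22x² − 36x − 5.
Step 5: lead(−9x⁴ + 39x³ − 22x² − 36x − 5) ÷ lead(D) = −9x⁴ ÷ −3x² = 3x². Subtract (3x²)·D = −9x⁴ + 15x³ + 12x². Remainder: 24x³ − 34x² − 36x − 5.
Step 6: lead(24x³ − 34x² − 36x − 5) ÷ lead(D) = 24x³ ÷ −3x² = −8x. Subtract (−8x)·D = 24x³ − 40x² − 32x. Remainder: 6x² − 4x − 5.
Step 7: lead(6x² − 4x − 5) ÷ lead(D) = 6x² ÷ −3x² = −2. Subtract (−2)·D = 6x² − 10x − 8. Remainder: 6x + 3.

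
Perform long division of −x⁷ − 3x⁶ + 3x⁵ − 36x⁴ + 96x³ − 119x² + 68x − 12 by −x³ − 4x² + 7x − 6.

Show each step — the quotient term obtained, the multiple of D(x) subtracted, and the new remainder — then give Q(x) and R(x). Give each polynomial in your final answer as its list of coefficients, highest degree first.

Q = [1, -1, 8, -9, 2]; R = [0]

Step 1: lead(−x⁷ − 3x⁶ + 3x⁵ − 36x⁴ + 96x³ − 119x² + 68x − 12) ÷ lead(D) = −x⁷ ÷ −x³ = x⁴. Subtract (x⁴)·D = −x⁷ − 4x⁶ + 7x⁵ − 6x⁴. Remainder: x⁶ − 4x⁵ − 30x⁴ + 96x³ − 119x² + 68x − 12.
Step 2: lead(x⁶ − 4x⁵ − 30x⁴ + 96x³ − 119x² + 68x − 12) ÷ lead(D) = x⁶ ÷ −x³ = −x³. Subtract (−x³)·D = x⁶ + 4x⁵ − 7x⁴ + 6x³. Remainder: −8x⁵ − 23x⁴ + 90x³ − 119x² + 68x − 12.
Step 3: lead(−8x⁵ − 23x⁴ + 90x³ − 119x² + 68x − 12) ÷ lead(D) = −8x⁵ ÷ −x³ = 8x². Subtract (8x²)·D = −8x⁵ − 32x⁴ + 56x³ − 48x². Remainder: 9x⁴ + 34x³ − 71x² + 68x − 12.
Step 4: lead(9x⁴ + 34x³ − 71x² + 68x − 12) ÷ lead(D) = 9x⁴ ÷ −x³ = −9x. Subtract (−9x)·D = 9x⁴ + 36x³ − 63x² + 54x. Remainder: −2x³ − 8x² + 14x − 12.
Step 5: lead(−2x³ − 8x² + 14x − 12) ÷ lead(D) = −2x³ ÷ −x³ = 2. Subtract (2)·D = −2x³ − 8x² + 14x − 12. Remainder: 0.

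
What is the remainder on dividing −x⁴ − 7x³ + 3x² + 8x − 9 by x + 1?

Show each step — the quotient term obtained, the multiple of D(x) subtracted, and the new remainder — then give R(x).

Step 1: lead(−x⁴ − 7x³ + 3x² + 8x − 9) ÷ lead(D) = −x⁴ ÷ x = −x³. Subtract (−x³)·D = −x⁴ − x³. Remainder: −6x³ + 3x² + 8x − 9.
Step 2: lead(−6x³ + 3x² + 8x − 9) ÷ lead(D) = −6x³ ÷ x = −6x². Subtract (−6x²)·D = −6x³ − 6x². Remainder: 9x² + 8x − 9.
Step 3: lead(9x² + 8x − 9) ÷ lead(D) = 9x² ÷ x = 9x. Subtract (9x)·D = 9x² + 9x. Remainder: −x − 9.
Step 4: lead(−x − 9) ÷ lead(D) = −x ÷ x = −1. Subtract (−1)·D = −x − 1. Remainder: −8.

R(x) = −8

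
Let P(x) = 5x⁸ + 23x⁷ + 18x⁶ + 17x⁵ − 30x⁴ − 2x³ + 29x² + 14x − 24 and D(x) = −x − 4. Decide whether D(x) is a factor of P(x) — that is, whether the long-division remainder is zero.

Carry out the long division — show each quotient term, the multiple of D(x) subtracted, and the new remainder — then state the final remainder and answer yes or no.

R(x) = 0, so D(x) is a factor of P(x). yes

Step 1: lead(5x⁸ + 23x⁷ + 18x⁶ + 17x⁵ − 30x⁴ − 2x³ + 29x² + 14x − 24) ÷ lead(D) = 5x⁸ ÷ −x = −5x⁷. Subtract (−5x⁷)·D = 5x⁸ + 20x⁷. Remainder: 3x⁷ + 18x⁶ + 17x⁵ − 30x⁴ − 2x³ + 29x² + 14x − 24.
Step 2: lead(3x⁷ + 18x⁶ + 17x⁵ − 30x⁴ − 2x³ + 29x² + 14x − 24) ÷ lead(D) = 3x⁷ ÷ −x = −3x⁶. Subtract (−3x⁶)·D = 3x⁷ + 12x⁶. Remainder: 6x⁶ + 17x⁵ − 30x⁴ − 2x³ + 29x² + 14x − 24.
Step 3: lead(6x⁶ + 17x⁵ − 30x⁴ − 2x³ + 29x² + 14x − 24) ÷ lead(D) = 6x⁶ ÷ −x = −6x⁵. Subtract (−6x⁵)·D = 6x⁶ + 24x⁵. Remainder: −7x⁵ − 30x⁴ − 2x³ + 29x² + 14x − 24.
Step 4: lead(−7x⁵ − 30x⁴ − 2x³ + 29x² + 14x − 24) ÷ lead(D) = −7x⁵ ÷ −x = 7x⁴. Subtract (7x⁴)·D = −7x⁵ − 28x⁴. Remainder: −2x⁴ − 2x³ + 29x² + 14x − 24.
Step 5: lead(−2x⁴ − 2x³ + 29x² + 14x − 24) ÷ lead(D) = −2x⁴ ÷ −x = 2x³. Subtract (2x³)·D = −2x⁴ − 8x³. Remainder: 6x³ + 29x² + 14x − 24.
Step 6: lead(6x³ + 29x² + 14x − 24) ÷ lead(D) = 6x³ ÷ −x = −6x². Subtract (−6x²)·D = 6x³ + 24x². Remainder: 5x² + 14x − 24.
Step 7: lead(5x² + 14x − 24) ÷ lead(D) = 5x² ÷ −x = −5x. Subtract (−5x)·D = 5x² + 20x. Remainder: −6x − 24.
Step 8: lead(−6x − 24) ÷ lead(D) = −6x ÷ −x = 6. Subtract (6)·D = −6x − 24. Remainder: 0.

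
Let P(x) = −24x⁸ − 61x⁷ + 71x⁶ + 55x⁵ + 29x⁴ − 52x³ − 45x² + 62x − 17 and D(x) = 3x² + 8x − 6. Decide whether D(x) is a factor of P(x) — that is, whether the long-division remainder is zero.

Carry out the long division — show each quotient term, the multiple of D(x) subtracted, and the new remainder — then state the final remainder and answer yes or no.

Step 1: lead(−24x⁸ − 61x⁷ + 71x⁶ + 55x⁵ + 29x⁴ − 52x³ − 45x² + 62x − 17) ÷ lead(D) = −24x⁸ ÷ 3x² = −8x⁶. Subtract (−8x⁶)·D = −24x⁸ − 64x⁷ + 48x⁶. Remainder: 3x⁷ + 23x⁶ + 55x⁵ + 29x⁴ − 52x³ − 45x² + 62x − 17.
Step 2: lead(3x⁷ + 23x⁶ + 55x⁵ + 29x⁴ − 52x³ − 45x² + 62x − 17) ÷ lead(D) = 3x⁷ ÷ 3x² = x⁵. Subtract (x⁵)·D = 3x⁷ + 8x⁶ − 6x⁵. Remainder: 15x⁶ + 61x⁵ + 29x⁴ − 52x³ − 45x² + 62x − 17.
Step 3: lead(15x⁶ + 61x⁵ + 29x⁴ − 52x³ − 45x² + 62x − 17) ÷ lead(D) = 15x⁶ ÷ 3x² = 5x⁴. Subtract (5x⁴)·D = 15x⁶ + 40x⁵ − 30x⁴. Remainder: 21x⁵ + 59x⁴ − 52x³ − 45x² + 62x − 17.
Step 4: lead(21x⁵ + 59x⁴ − 52x³ − 45x² + 62x − 17) ÷ lead(D) = 21x⁵ ÷ 3x² = 7x³. Subtract (7x³)·D = 21x⁵ + 56x⁴ − 42x³. Remainder: 3x⁴ − 10x³ − 45x² + 62x − 17.
Step 5: lead(3x⁴ − 10x³ − 45x² + 62x − 17) ÷ lead(D) = 3x⁴ ÷ 3x² = x². Subtract (x²)·D = 3x⁴ + 8x³ − 6x². Remainder: −18x³ − 39x² + 62x − 17.
Step 6: lead(−18x³ − 39x² + 62x − 17) ÷ lead(D) = −18x³ ÷ 3x² = −6x. Subtract (−6x)·D = −18x³ − 48x² + 36x. Remainder: 9x² + 26x − 17.
Step 7: lead(9x² + 26x − 17) ÷ lead(D) = 9x² ÷ 3x² = 3. Subtract (3)·D = 9x² + 24x − 18. Remainder: 2x + 1.

R(x) = 2x + 1, so D(x) is not a factor of P(x). no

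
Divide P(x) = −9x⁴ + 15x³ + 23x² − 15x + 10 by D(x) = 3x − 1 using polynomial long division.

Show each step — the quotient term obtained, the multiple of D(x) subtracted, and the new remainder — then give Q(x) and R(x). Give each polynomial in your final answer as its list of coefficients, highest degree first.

Step 1: lead(−9x⁴ + 15x³ + 23x² − 15x + 10) ÷ lead(D) = −9x⁴ ÷ 3x = −3x³. Subtract (−3x³)·D = −9x⁴ + 3x³. Remainder: 12x³ + 23x² − 15x + 10.
Step 2: lead(12x³ + 23x² − 15x + 10) ÷ lead(D) = 12x³ ÷ 3x = 4x². Subtract (4x²)·D = 12x³ − 4x². Remainder: 27x² − 15x + 10.
Step 3: lead(27x² − 15x + 10) ÷ lead(D) = 27x² ÷ 3x = 9x. Subtract (9x)·D = 27x² − 9x. Remainder: −6x + 10.
Step 4: lead(−6x + 10) ÷ lead(D) = −6x ÷ 3x = −2. Subtract (−2)·D = −6x + 2. Remainder: 8.

Q = [-3, 4, 9, -2]; R = [8]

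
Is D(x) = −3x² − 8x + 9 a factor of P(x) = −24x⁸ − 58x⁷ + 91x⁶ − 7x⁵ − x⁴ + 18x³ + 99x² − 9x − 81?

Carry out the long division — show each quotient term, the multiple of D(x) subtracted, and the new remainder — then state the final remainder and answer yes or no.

R(x) = 0, so D(x) is a factor of P(x). yes

Step 1: lead(−24x⁸ − 58x⁷ + 91x⁶ − 7x⁵ − x⁴ + 18x³ + 99x² − 9x − 81) ÷ lead(D) = −24x⁸ ÷ −3x² = 8x⁶. Subtract (8x⁶)·D = −24x⁸ − 64x⁷ + 72x⁶. Remainder: 6x⁷ + 19x⁶ − 7x⁵ − x⁴ + 18x³ + 99x² − 9x − 81.
Step 2: lead(6x⁷ + 19x⁶ − 7x⁵ − x⁴ + 18x³ + 99x² − 9x − 81) ÷ lead(D) = 6x⁷ ÷ −3x² = −2x⁵. Subtract (−2x⁵)·D = 6x⁷ + 16x⁶ − 18x⁵. Remainder: 3x⁶ + 11x⁵ − x⁴ + 18x³ + 99x² − 9x − 81.
Step 3: lead(3x⁶ + 11x⁵ − x⁴ + 18x³ + 99x² − 9x − 81) ÷ lead(D) = 3x⁶ ÷ −3x² = −x⁴. Subtract (−x⁴)·D = 3x⁶ + 8x⁵ − 9x⁴. Remainder: 3x⁵ + 8x⁴ + 18x³ + 99x² − 9x − 81.
Step 4: lead(3x⁵ + 8x⁴ + 18x³ + 99x² − 9x − 81) ÷ lead(D) = 3x⁵ ÷ −3x² = −x³. Subtract (−x³)·D = 3x⁵ + 8x⁴ − 9x³. Remainder: 27x³ + 99x² − 9x − 81.
Step 5: lead(27x³ + 99x² − 9x − 81) ÷ lead(D) = 27x³ ÷ −3x² = −9x. Subtract (−9x)·D = 27x³ + 72x² − 81x. Remainder: 27x² + 72x − 81.
Step 6: lead(27x² + 72x − 81) ÷ lead(D) = 27x² ÷ −3x² = −9. Subtract (−9)·D = 27x² + 72x − 81. Remainder: 0.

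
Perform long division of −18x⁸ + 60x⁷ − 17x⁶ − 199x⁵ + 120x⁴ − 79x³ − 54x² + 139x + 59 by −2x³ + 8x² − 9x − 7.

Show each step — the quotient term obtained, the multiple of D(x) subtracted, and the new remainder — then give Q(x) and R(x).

Q(x) = 9x⁵ + 6x⁴ − 8x³ + 9x² − 9x − 9; R(x) = −5x − 4

Step 1: lead(−18x⁸ + 60x⁷ − 17x⁶ − 199x⁵ + 120x⁴ − 79x³ − 54x² + 139x + 59) ÷ lead(D) = −18x⁸ ÷ −2x³ = 9x⁵. Subtract (9x⁵)·D = −18x⁸ + 72x⁷ − 81x⁶ − 63x⁵. Remainder: −12x⁷ + 64x⁶ − 136x⁵ + 120x⁴ − 79x³ − 54x² + 139x + 59.
Step 2: lead(−12x⁷ + 64x⁶ − 136x⁵ + 120x⁴ − 79x³ − 54x² + 139x + 59) ÷ lead(D) = −12x⁷ ÷ −2x³ = 6x⁴. Subtract (6x⁴)·D = −12x⁷ + 48x⁶ − 54x⁵ − 42x⁴. Remainder: 16x⁶ − 82x⁵ + 162x⁴ − 79x³ − 54x² + 139x + 59.
Step 3: lead(16x⁶ − 82x⁵ + 162x⁴ − 79x³ − 54x² + 139x + 59) ÷ lead(D) = 16x⁶ ÷ −2x³ = −8x³. Subtract (−8x³)·D = 16x⁶ − 64x⁵ + 72x⁴ + 56x³. Remainder: −18x⁵ + 90x⁴ − 135x³ − 54x² + 139x + 59.
Step 4: lead(−18x⁵ + 90x⁴ − 135x³ − 54x² + 139x + 59) ÷ lead(D) = −18x⁵ ÷ −2x³ = 9x². Subtract (9x²)·D = −18x⁵ + 72x⁴ − 81x³ − 63x². Remainder: 18x⁴ − 54x³ + 9x² + 139x + 59.
Step 5: lead(18x⁴ − 54x³ + 9x² + 139x + 59) ÷ lead(D) = 18x⁴ ÷ −2x³ = −9x. Subtract (−9x)·D = 18x⁴ − 72x³ + 81x² + 63x. Remainder: 18x³ − 72x² + 76x + 59.
Step 6: lead(18x³ − 72x² + 76x + 59) ÷ lead(D) = 18x³ ÷ −2x³ = −9. Subtract (−9)·D = 18x³ − 72x² + 81x + 63. Remainder: −5x − 4.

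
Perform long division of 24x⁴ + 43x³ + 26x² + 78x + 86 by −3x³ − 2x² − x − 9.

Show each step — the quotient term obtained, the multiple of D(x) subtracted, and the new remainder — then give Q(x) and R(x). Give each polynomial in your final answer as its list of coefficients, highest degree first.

Q = [-8, -9]; R = [-3, 5]

Step 1: lead(24x⁴ + 43x³ + 26x² + 78x + 86) ÷ lead(D) = 24x⁴ ÷ −3x³ = −8x. Subtract (−8x)·D = 24x⁴ + 16x³ + 8x² + 72x. Remainder: 27x³ + 18x² + 6x + 86.
Step 2: lead(27x³ + 18x² + 6x + 86) ÷ lead(D) = 27x³ ÷ −3x³ = −9. Subtract (−9)·D = 27x³ + 18x² + 9x + 81. Remainder: −3x + 5.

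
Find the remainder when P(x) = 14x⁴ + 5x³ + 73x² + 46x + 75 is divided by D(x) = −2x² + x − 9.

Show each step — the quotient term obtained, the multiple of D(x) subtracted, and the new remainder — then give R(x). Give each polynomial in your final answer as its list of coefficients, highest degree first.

R = [3]

Step 1: lead(14x⁴ + 5x³ + 73x² + 46x + 75) ÷ lead(D) = 14x⁴ ÷ −2x² = −7x². Subtract (−7x²)·D = 14x⁴ − 7x³ + 63x². Remainder: 12x³ + 10x² + 46x + 75.
Step 2: lead(12x³ + 10x² + 46x + 75) ÷ lead(D) = 12x³ ÷ −2x² = −6x. Subtract (−6x)·D = 12x³ − 6x² + 54x. Remainder: 16x² − 8x + 75.
Step 3: lead(16x² − 8x + 75) ÷ lead(D) = 16x² ÷ −2x² = −8. Subtract (−8)·D = 16x² − 8x + 72. Remainder: 3.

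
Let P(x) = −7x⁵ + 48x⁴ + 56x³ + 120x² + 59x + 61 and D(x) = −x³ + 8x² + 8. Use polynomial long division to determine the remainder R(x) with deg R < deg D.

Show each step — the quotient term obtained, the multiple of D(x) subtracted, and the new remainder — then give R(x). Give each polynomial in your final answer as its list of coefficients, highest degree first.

Step 1: lead(−7x⁵ + 48x⁴ + 56x³ + 120x² + 59x + 61) ÷ lead(D) = −7x⁵ ÷ −x³ = 7x². Subtract (7x²)·D = −7x⁵ + 56x⁴ + 56x². Remainder: −8x⁴ + 56x³ + 64x² + 59x + 61.
Step 2: lead(−8x⁴ + 56x³ + 64x² + 59x + 61) ÷ lead(D) = −8x⁴ ÷ −x³ = 8x. Subtract (8x)·D = −8x⁴ + 64x³ + 64x. Remainder: −8x³ + 64x² − 5x + 61.
Step 3: lead(−8x³ + 64x² − 5x + 61) ÷ lead(D) = −8x³ ÷ −x³ = 8. Subtract (8)·D = −8x³ + 64x² + 64. Remainder: −5x − 3.

R = [-5, -3]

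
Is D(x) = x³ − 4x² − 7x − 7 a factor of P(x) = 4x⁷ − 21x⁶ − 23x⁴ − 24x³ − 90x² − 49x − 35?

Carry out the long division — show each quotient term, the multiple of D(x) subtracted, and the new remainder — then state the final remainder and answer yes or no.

Step 1: lead(4x⁷ − 21x⁶ − 23x⁴ − 24x³ − 90x² − 49x − 35) ÷ lead(D) = 4x⁷ ÷ x³ = 4x⁴. Subtract (4x⁴)·D = 4x⁷ − 16x⁶ − 28x⁵ − 28x⁴. Remainder: −5x⁶ + 28x⁵ + 5x⁴ − 24x³ − 90x² − 49x − 35.
Step 2: lead(−5x⁶ + 28x⁵ + 5x⁴ − 24x³ − 90x² − 49x − 35) ÷ lead(D) = −5x⁶ ÷ x³ = −5x³. Subtract (−5x³)·D = −5x⁶ + 20x⁵ + 35x⁴ + 35x³. Remainder: 8x⁵ − 30x⁴ − 59x³ − 90x² − 49x − 35.
Step 3: lead(8x⁵ − 30x⁴ − 59x³ − 90x² − 49x − 35) ÷ lead(D) = 8x⁵ ÷ x³ = 8x². Subtract (8x²)·D = 8x⁵ − 32x⁴ − 56x³ − 56x². Remainder: 2x⁴ − 3x³ − 34x² − 49x − 35.
Step 4: lead(2x⁴ − 3x³ − 34x² − 49x − 35) ÷ lead(D) = 2x⁴ ÷ x³ = 2x. Subtract (2x)·D = 2x⁴ − 8x³ − 14x² − 14x. Remainder: 5x³ − 20x² − 35x − 35.
Step 5: lead(5x³ − 20x² − 35x − 35) ÷ lead(D) = 5x³ ÷ x³ = 5. Subtract (5)·D = 5x³ − 20x² − 35x − 35. Remainder: 0.

R(x) = 0, so D(x) is a factor of P(x). yes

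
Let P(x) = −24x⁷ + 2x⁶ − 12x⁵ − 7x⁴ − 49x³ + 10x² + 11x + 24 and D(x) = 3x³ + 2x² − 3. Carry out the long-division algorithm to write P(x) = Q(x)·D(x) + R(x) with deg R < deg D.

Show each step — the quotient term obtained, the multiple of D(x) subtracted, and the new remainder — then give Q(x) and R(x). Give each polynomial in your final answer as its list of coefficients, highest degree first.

Q = [-8, 6, -8, -5, -7]; R = [-4, 3]

Step 1: lead(−24x⁷ + 2x⁶ − 12x⁵ − 7x⁴ − 49x³ + 10x² + 11x + 24) ÷ lead(D) = −24x⁷ ÷ 3x³ = −8x⁴. Subtract (−8x⁴)·D = −24x⁷ − 16x⁶ + 24x⁴. Remainder: 18x⁶ − 12x⁵ − 31x⁴ − 49x³ + 10x² + 11x + 24.
Step 2: lead(18x⁶ − 12x⁵ − 31x⁴ − 49x³ + 10x² + 11x + 24) ÷ lead(D) = 18x⁶ ÷ 3x³ = 6x³. Subtract (6x³)·D = 18x⁶ + 12x⁵ − 18x³. Remainder: −24x⁵ − 31x⁴ − 31x³ + 10x² + 11x + 24.
Step 3: lead(−24x⁵ − 31x⁴ − 31x³ + 10x² + 11x + 24) ÷ lead(D) = −24x⁵ ÷ 3x³ = −8x². Subtract (−8x²)·D = −24x⁵ − 16x⁴ + 24x². Remainder: −15x⁴ − 31x³ − 14x² + 11x + 24.
Step 4: lead(−15x⁴ − 31x³ − 14x² + 11x + 24) ÷ lead(D) = −15x⁴ ÷ 3x³ = −5x. Subtract (−5x)·D = −15x⁴ − 10x³ + 15x. Remainder: −21x³ − 14x² − 4x + 24.
Step 5: lead(−21x³ − 14x² − 4x + 24) ÷ lead(D) = −21x³ ÷ 3x³ = −7. Subtract (−7)·D = −21x³ − 14x² + 21. Remainder: −4x + 3.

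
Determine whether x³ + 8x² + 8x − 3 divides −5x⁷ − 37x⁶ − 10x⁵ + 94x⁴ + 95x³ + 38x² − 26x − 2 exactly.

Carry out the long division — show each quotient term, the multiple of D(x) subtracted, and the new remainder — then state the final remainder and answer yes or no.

R(x) = −5x − 2, so D(x) is not a factor of P(x). no

Step 1: lead(−5x⁷ − 37x⁶ − 10x⁵ + 94x⁴ + 95x³ + 38x² − 26x − 2) ÷ lead(D) = −5x⁷ ÷ x³ = −5x⁴. Subtract (−5x⁴)·D = −5x⁷ − 40x⁶ − 40x⁵ + 15x⁴. Remainder: 3x⁶ + 30x⁵ + 79x⁴ + 95x³ + 38x² − 26x − 2.
Step 2: lead(3x⁶ + 30x⁵ + 79x⁴ + 95x³ + 38x² − 26x − 2) ÷ lead(D) = 3x⁶ ÷ x³ = 3x³. Subtract (3x³)·D = 3x⁶ + 24x⁵ + 24x⁴ − 9x³. Remainder: 6x⁵ + 55x⁴ + 104x³ + 38x² − 26x − 2.
Step 3: lead(6x⁵ + 55x⁴ + 104x³ + 38x² − 26x − 2) ÷ lead(D) = 6x⁵ ÷ x³ = 6x². Subtract (6x²)·D = 6x⁵ + 48x⁴ + 48x³ − 18x². Remainder: 7x⁴ + 56x³ + 56x² − 26x − 2.
Step 4: lead(7x⁴ + 56x³ + 56x² − 26x − 2) ÷ lead(D) = 7x⁴ ÷ x³ = 7x. Subtract (7x)·D = 7x⁴ + 56x³ + 56x² − 21x. Remainder: −5x − 2.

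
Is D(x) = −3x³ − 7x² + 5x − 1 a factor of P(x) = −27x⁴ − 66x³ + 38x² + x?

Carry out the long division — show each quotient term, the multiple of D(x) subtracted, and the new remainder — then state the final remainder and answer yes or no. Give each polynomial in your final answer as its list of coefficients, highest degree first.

R = [5, 1], so D(x) is not a factor of P(x). no

Step 1: lead(−27x⁴ − 66x³ + 38x² + x) ÷ lead(D) = −27x⁴ ÷ −3x³ = 9x. Subtract (9x)·D = −27x⁴ − 63x³ + 45x² − 9x. Remainder: −3x³ − 7x² + 10x.
Step 2: lead(−3x³ − 7x² + 10x) ÷ lead(D) = −3x³ ÷ −3x³ = 1. Subtract (1)·D = −3x³ − 7x² + 5x − 1. Remainder: 5x + 1.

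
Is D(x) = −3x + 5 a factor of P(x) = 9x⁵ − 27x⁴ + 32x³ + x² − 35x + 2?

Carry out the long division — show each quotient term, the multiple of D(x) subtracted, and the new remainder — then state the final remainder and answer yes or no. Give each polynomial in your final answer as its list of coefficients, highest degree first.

R = [2], so D(x) is not a factor of P(x). no

Step 1: lead(9x⁵ − 27x⁴ + 32x³ + x² − 35x + 2) ÷ lead(D) = 9x⁵ ÷ −3x = −3x⁴. Subtract (−3x⁴)·D = 9x⁵ − 15x⁴. Remainder: −12x⁴ + 32x³ + x² − 35x + 2.
Step 2: lead(−12x⁴ + 32x³ + x² − 35x + 2) ÷ lead(D) = −12x⁴ ÷ −3x = 4x³. Subtract (4x³)·D = −12x⁴ + 20x³. Remainder: 12x³ + x² − 35x + 2.
Step 3: lead(12x³ + x² − 35x + 2) ÷ lead(D) = 12x³ ÷ −3x = −4x². Subtract (−4x²)·D = 12x³ − 20x². Remainder: 21x² − 35x + 2.
Step 4: lead(21x² − 35x + 2) ÷ lead(D) = 21x² ÷ −3x = −7x. Subtract (−7x)·D = 21x² − 35x. Remainder: 2.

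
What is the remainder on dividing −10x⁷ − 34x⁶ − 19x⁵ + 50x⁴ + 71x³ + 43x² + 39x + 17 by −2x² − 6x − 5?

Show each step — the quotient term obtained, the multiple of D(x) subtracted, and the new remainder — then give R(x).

Step 1: lead(−10x⁷ − 34x⁶ − 19x⁵ + 50x⁴ + 71x³ + 43x² + 39x + 17) ÷ lead(D) = −10x⁷ ÷ −2x² = 5x⁵. Subtract (5x⁵)·D = −10x⁷ − 30x⁶ − 25x⁵. Remainder: −4x⁶ + 6x⁵ + 50x⁴ + 71x³ + 43x² + 39x + 17.
Step 2: lead(−4x⁶ + 6x⁵ + 50x⁴ + 71x³ + 43x² + 39x + 17) ÷ lead(D) = −4x⁶ ÷ −2x² = 2x⁴. Subtract (2x⁴)·D = −4x⁶ − 12x⁵ − 10x⁴. Remainder: 18x⁵ + 60x⁴ + 71x³ + 43x² + 39x + 17.
Step 3: lead(18x⁵ + 60x⁴ + 71x³ + 43x² + 39x + 17) ÷ lead(D) = 18x⁵ ÷ −2x² = −9x³. Subtract (−9x³)·D = 18x⁵ + 54x⁴ + 45x³. Remainder: 6x⁴ + 26x³ + 43x² + 39x + 17.
Step 4: lead(6x⁴ + 26x³ + 43x² + 39x + 17) ÷ lead(D) = 6x⁴ ÷ −2x² = −3x². Subtract (−3x²)·D = 6x⁴ + 18x³ + 15x². Remainder: 8x³ + 28x² + 39x + 17.
Step 5: lead(8x³ + 28x² + 39x + 17) ÷ lead(D) = 8x³ ÷ −2x² = −4x. Subtract (−4x)·D = 8x³ + 24x² + 20x. Remainder: 4x² + 19x + 17.
Step 6: lead(4x² + 19x + 17) ÷ lead(D) = 4x² ÷ −2x² = −2. Subtract (−2)·D = 4x² + 12x + 10. Remainder: 7x + 7.

R(x) = 7x + 7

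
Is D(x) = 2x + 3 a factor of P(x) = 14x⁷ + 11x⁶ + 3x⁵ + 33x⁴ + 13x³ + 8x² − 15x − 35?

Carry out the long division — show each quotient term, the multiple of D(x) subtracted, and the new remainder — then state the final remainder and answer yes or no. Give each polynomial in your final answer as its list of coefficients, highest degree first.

R = [-8], so D(x) is not a factor of P(x). no

Step 1: lead(14x⁷ + 11x⁶ + 3x⁵ + 33x⁴ + 13x³ + 8x² − 15x − 35) ÷ lead(D) = 14x⁷ ÷ 2x = 7x⁶. Subtract (7x⁶)·D = 14x⁷ + 21x⁶. Remainder: −10x⁶ + 3x⁵ + 33x⁴ + 13x³ + 8x² − 15x − 35.
Step 2: lead(−10x⁶ + 3x⁵ + 33x⁴ + 13x³ + 8x² − 15x − 35) ÷ lead(D) = −10x⁶ ÷ 2x = −5x⁵. Subtract (−5x⁵)·D = −10x⁶ − 15x⁵. Remainder: 18x⁵ + 33x⁴ + 13x³ + 8x² − 15x − 35.
Step 3: lead(18x⁵ + 33x⁴ + 13x³ + 8x² − 15x − 35) ÷ lead(D) = 18x⁵ ÷ 2x = 9x⁴. Subtract (9x⁴)·D = 18x⁵ + 27x⁴. Remainder: 6x⁴ + 13x³ + 8x² − 15x − 35.
Step 4: lead(6x⁴ + 13x³ + 8x² − 15x − 35) ÷ lead(D) = 6x⁴ ÷ 2x = 3x³. Subtract (3x³)·D = 6x⁴ + 9x³. Remainder: 4x³ + 8x² − 15x − 35.
Step 5: lead(4x³ + 8x² − 15x − 35) ÷ lead(D) = 4x³ ÷ 2x = 2x². Subtract (2x²)·D = 4x³ + 6x². Remainder: 2x² − 15x − 35.
Step 6: lead(2x² − 15x − 35) ÷ lead(D) = 2x² ÷ 2x = x. Subtract (x)·D = 2x² + 3x. Remainder: −18x − 35.
Step 7: lead(−18x − 35) ÷ lead(D) = −18x ÷ 2x = −9. Subtract (−9)·D = −18x − 27. Remainder: −8.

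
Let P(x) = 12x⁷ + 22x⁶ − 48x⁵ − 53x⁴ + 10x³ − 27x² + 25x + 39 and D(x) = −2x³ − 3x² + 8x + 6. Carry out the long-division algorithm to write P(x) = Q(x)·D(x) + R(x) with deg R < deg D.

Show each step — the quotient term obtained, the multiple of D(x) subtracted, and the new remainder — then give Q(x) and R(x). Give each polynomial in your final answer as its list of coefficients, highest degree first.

Q = [-6, -2, 3, -4, 7]; R = [8, -7, -3]

Step 1: lead(12x⁷ + 22x⁶ − 48x⁵ − 53x⁴ + 10x³ − 27x² + 25x + 39) ÷ lead(D) = 12x⁷ ÷ −2x³ = −6x⁴. Subtract (−6x⁴)·D = 12x⁷ + 18x⁶ − 48x⁵ − 36x⁴. Remainder: 4x⁶ − 17x⁴ + 10x³ − 27x² + 25x + 39.
Step 2: lead(4x⁶ − 17x⁴ + 10x³ − 27x² + 25x + 39) ÷ lead(D) = 4x⁶ ÷ −2x³ = −2x³. Subtract (−2x³)·D = 4x⁶ + 6x⁵ − 16x⁴ − 12x³. Remainder: −6x⁵ − x⁴ + 22x³ − 27x² + 25x + 39.
Step 3: lead(−6x⁵ − x⁴ + 22x³ − 27x² + 25x + 39) ÷ lead(D) = −6x⁵ ÷ −2x³ = 3x². Subtract (3x²)·D = −6x⁵ − 9x⁴ + 24x³ + 18x². Remainder: 8x⁴ − 2x³ − 45x² + 25x + 39.
Step 4: lead(8x⁴ − 2x³ − 45x² + 25x + 39) ÷ lead(D) = 8x⁴ ÷ −2x³ = −4x. Subtract (−4x)·D = 8x⁴ + 12x³ − 32x² − 24x. Remainder: −14x³ − 13x² + 49x + 39.
Step 5: lead(−14x³ − 13x² + 49x + 39) ÷ lead(D) = −14x³ ÷ −2x³ = 7. Subtract (7)·D = −14x³ − 21x² + 56x + 42. Remainder: 8x² − 7x − 3.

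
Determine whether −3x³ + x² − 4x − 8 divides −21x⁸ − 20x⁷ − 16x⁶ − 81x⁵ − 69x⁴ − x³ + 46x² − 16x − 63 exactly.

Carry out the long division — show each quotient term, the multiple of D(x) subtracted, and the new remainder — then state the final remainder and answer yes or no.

Step 1: lead(−21x⁸ − 20x⁷ − 16x⁶ − 81x⁵ − 69x⁴ − x³ + 46x² − 16x − 63) ÷ lead(D) = −21x⁸ ÷ −3x³ = 7x⁵. Subtract (7x⁵)·D = −21x⁸ + 7x⁷ − 28x⁶ − 56x⁵. Remainder: −27x⁷ + 12x⁶ − 25x⁵ − 69x⁴ − x³ + 46x² − 16x − 63.
Step 2: lead(−27x⁷ + 12x⁶ − 25x⁵ − 69x⁴ − x³ + 46x² − 16x − 63) ÷ lead(D) = −27x⁷ ÷ −3x³ = 9x⁴. Subtract (9x⁴)·D = −27x⁷ + 9x⁶ − 36x⁵ − 72x⁴. Remainder: 3x⁶ + 11x⁵ + 3x⁴ − x³ + 46x² − 16x − 63.
Step 3: lead(3x⁶ + 11x⁵ + 3x⁴ − x³ + 46x² − 16x − 63) ÷ lead(D) = 3x⁶ ÷ −3x³ = −x³. Subtract (−x³)·D = 3x⁶ − x⁵ + 4x⁴ + 8x³. Remainder: 12x⁵ − x⁴ − 9x³ + 46x² − 16x − 63.
Step 4: lead(12x⁵ − x⁴ − 9x³ + 46x² − 16x − 63) ÷ lead(D) = 12x⁵ ÷ −3x³ = −4x². Subtract (−4x²)·D = 12x⁵ − 4x⁴ + 16x³ + 32x². Remainder: 3x⁴ − 25x³ + 14x² − 16x − 63.
Step 5: lead(3x⁴ − 25x³ + 14x² − 16x − 63) ÷ lead(D) = 3x⁴ ÷ −3x³ = −x. Subtract (−x)·D = 3x⁴ − x³ + 4x² + 8x. Remainder: −24x³ + 10x² − 24x − 63.
Step 6: lead(−24x³ + 10x² − 24x − 63) ÷ lead(D) = −24x³ ÷ −3x³ = 8. Subtract (8)·D = −24x³ + 8x² − 32x − 64. Remainder: 2x² + 8x + 1.

R(x) = 2x² + 8x + 1, so D(x) is not a factor of P(x). no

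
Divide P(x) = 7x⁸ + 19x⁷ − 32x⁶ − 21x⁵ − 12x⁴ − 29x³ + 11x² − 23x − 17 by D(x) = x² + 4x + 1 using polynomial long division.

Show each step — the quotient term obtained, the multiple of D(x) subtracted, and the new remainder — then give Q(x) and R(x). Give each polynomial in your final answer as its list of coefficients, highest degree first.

Step 1: lead(7x⁸ + 19x⁷ − 32x⁶ − 21x⁵ − 12x⁴ − 29x³ + 11x² − 23x − 17) ÷ lead(D) = 7x⁸ ÷ x² = 7x⁶. Subtract (7x⁶)·D = 7x⁸ + 28x⁷ + 7x⁶. Remainder: −9x⁷ − 39x⁶ − 21x⁵ − 12x⁴ − 29x³ + 11x² − 23x − 17.
Step 2: lead(−9x⁷ − 39x⁶ − 21x⁵ − 12x⁴ − 29x³ + 11x² − 23x − 17) ÷ lead(D) = −9x⁷ ÷ x² = −9x⁵. Subtract (−9x⁵)·D = −9x⁷ − 36x⁶ − 9x⁵. Remainder: −3x⁶ − 12x⁵ − 12x⁴ − 29x³ + 11x² − 23x − 17.
Step 3: lead(−3x⁶ − 12x⁵ − 12x⁴ − 29x³ + 11x² − 23x − 17) ÷ lead(D) = −3x⁶ ÷ x² = −3x⁴. Subtract (−3x⁴)·D = −3x⁶ − 12x⁵ − 3x⁴. Remainder: −9x⁴ − 29x³ + 11x² − 23x − 17.
Step 4: lead(−9x⁴ − 29x³ + 11x² − 23x − 17) ÷ lead(D) = −9x⁴ ÷ x² = −9x². Subtract (−9x²)·D = −9x⁴ − 36x³ − 9x². Remainder: 7x³ + 20x² − 23x − 17.
Step 5: lead(7x³ + 20x² − 23x − 17) ÷ lead(D) = 7x³ ÷ x² = 7x. Subtract (7x)·D = 7x³ + 28x² + 7x. Remainder: −8x² − 30x − 17.
Step 6: lead(−8x² − 30x − 17) ÷ lead(D) = −8x² ÷ x² = −8. Subtract (−8)·D = −8x² − 32x − 8. Remainder: 2x − 9.

Q = [7, -9, -3, 0, -9, 7, -8]; R = [2, -9]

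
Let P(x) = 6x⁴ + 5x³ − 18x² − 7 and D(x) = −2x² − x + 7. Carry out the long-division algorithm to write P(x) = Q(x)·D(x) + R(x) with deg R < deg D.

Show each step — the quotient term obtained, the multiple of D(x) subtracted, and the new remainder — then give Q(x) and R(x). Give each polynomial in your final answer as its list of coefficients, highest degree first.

Step 1: lead(6x⁴ + 5x³ − 18x² − 7) ÷ lead(D) = 6x⁴ ÷ −2x² = −3x². Subtract (−3x²)·D = 6x⁴ + 3x³ − 21x². Remainder: 2x³ + 3x² − 7.
Step 2: lead(2x³ + 3x² − 7) ÷ lead(D) = 2x³ ÷ −2x² = −x. Subtract (−x)·D = 2x³ + x² − 7x. Remainder: 2x² + 7x − 7.
Step 3: lead(2x² + 7x − 7) ÷ lead(D) = 2x² ÷ −2x² = −1. Subtract (−1)·D = 2x² + x − 7. Remainder: 6x.

Q = [-3, -1, -1]; R = [6, 0]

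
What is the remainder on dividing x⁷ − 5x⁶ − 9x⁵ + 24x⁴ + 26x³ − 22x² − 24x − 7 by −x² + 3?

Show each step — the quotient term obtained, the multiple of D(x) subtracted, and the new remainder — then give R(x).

Step 1: lead(x⁷ − 5x⁶ − 9x⁵ + 24x⁴ + 26x³ − 22x² − 24x − 7) ÷ lead(D) = x⁷ ÷ −x² = −x⁵. Subtract (−x⁵)·D = x⁷ − 3x⁵. Remainder: −5x⁶ − 6x⁵ + 24x⁴ + 26x³ − 22x² − 24x − 7.
Step 2: lead(−5x⁶ − 6x⁵ + 24x⁴ + 26x³ − 22x² − 24x − 7) ÷ lead(D) = −5x⁶ ÷ −x² = 5x⁴. Subtract (5x⁴)·D = −5x⁶ + 15x⁴. Remainder: −6x⁵ + 9x⁴ + 26x³ − 22x² − 24x − 7.
Step 3: lead(−6x⁵ + 9x⁴ + 26x³ − 22x² − 24x − 7) ÷ lead(D) = −6x⁵ ÷ −x² = 6x³. Subtract (6x³)·D = −6x⁵ + 18x³. Remainder: 9x⁴ + 8x³ − 22x² − 24x − 7.
Step 4: lead(9x⁴ + 8x³ − 22x² − 24x − 7) ÷ lead(D) = 9x⁴ ÷ −x² = −9x². Subtract (−9x²)·D = 9x⁴ − 27x². Remainder: 8x³ + 5x² − 24x − 7.
Step 5: lead(8x³ + 5x² − 24x − 7) ÷ lead(D) = 8x³ ÷ −x² = −8x. Subtract (−8x)·D = 8x³ − 24x. Remainder: 5x² − 7.
Step 6: lead(5x² − 7) ÷ lead(D) = 5x² ÷ −x² = −5. Subtract (−5)·D = 5x² − 15. Remainder: 8.

R(x) = 8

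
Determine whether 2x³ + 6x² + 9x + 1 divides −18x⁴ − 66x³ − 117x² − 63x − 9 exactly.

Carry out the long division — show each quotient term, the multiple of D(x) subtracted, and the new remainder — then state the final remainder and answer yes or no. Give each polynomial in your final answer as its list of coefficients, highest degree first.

R = [-3], so D(x) is not a factor of P(x). no

Step 1: lead(−18x⁴ − 66x³ − 117x² − 63x − 9) ÷ lead(D) = −18x⁴ ÷ 2x³ = −9x. Subtract (−9x)·D = −18x⁴ − 54x³ − 81x² − 9x. Remainder: −12x³ − 36x² − 54x − 9.
Step 2: lead(−12x³ − 36x² − 54x − 9) ÷ lead(D) = −12x³ ÷ 2x³ = −6. Subtract (−6)·D = −12x³ − 36x² − 54x − 6. Remainder: −3.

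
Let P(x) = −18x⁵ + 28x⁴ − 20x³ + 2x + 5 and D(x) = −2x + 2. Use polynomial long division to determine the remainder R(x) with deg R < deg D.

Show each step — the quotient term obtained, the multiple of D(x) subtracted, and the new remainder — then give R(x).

R(x) = −3

Step 1: lead(−18x⁵ + 28x⁴ − 20x³ + 2x + 5) ÷ lead(D) = −18x⁵ ÷ −2x = 9x⁴. Subtract (9x⁴)·D = −18x⁵ + 18x⁴. Remainder: 10x⁴ − 20x³ + 2x + 5.
Step 2: lead(10x⁴ − 20x³ + 2x + 5) ÷ lead(D) = 10x⁴ ÷ −2x = −5x³. Subtract (−5x³)·D = 10x⁴ − 10x³. Remainder: −10x³ + 2x + 5.
Step 3: lead(−10x³ + 2x + 5) ÷ lead(D) = −10x³ ÷ −2x = 5x². Subtract (5x²)·D = −10x³ + 10x². Remainder: −10x² + 2x + 5.
Step 4: lead(−10x² + 2x + 5) ÷ lead(D) = −10x² ÷ −2x = 5x. Subtract (5x)·D = −10x² + 10x. Remainder: −8x + 5.
Step 5: lead(−8x + 5) ÷ lead(D) = −8x ÷ −2x = 4. Subtract (4)·D = −8x + 8. Remainder: −3.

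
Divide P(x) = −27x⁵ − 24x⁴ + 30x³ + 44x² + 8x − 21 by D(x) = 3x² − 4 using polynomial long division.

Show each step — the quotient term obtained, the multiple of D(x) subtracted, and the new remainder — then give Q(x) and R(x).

Q(x) = −9x³ − 8x² − 2x + 4; R(x) = −5

Step 1: lead(−27x⁵ − 24x⁴ + 30x³ + 44x² + 8x − 21) ÷ lead(D) = −27x⁵ ÷ 3x² = −9x³. Subtract (−9x³)·D = −27x⁵ + 36x³. Remainder: −24x⁴ − 6x³ + 44x² + 8x − 21.
Step 2: lead(−24x⁴ − 6x³ + 44x² + 8x − 21) ÷ lead(D) = −24x⁴ ÷ 3x² = −8x². Subtract (−8x²)·D = −24x⁴ + 32x². Remainder: −6x³ + 12x² + 8x − 21.
Step 3: lead(−6x³ + 12x² + 8x − 21) ÷ lead(D) = −6x³ ÷ 3x² = −2x. Subtract (−2x)·D = −6x³ + 8x. Remainder: 12x² − 21.
Step 4: lead(12x² − 21) ÷ lead(D) = 12x² ÷ 3x² = 4. Subtract (4)·D = 12x² − 16. Remainder: −5.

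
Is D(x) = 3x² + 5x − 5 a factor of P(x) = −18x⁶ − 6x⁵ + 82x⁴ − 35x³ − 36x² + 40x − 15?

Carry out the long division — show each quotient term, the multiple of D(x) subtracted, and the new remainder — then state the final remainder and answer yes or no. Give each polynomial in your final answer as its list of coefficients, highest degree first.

R = [0], so D(x) is a factor of P(x). yes

Step 1: lead(−18x⁶ − 6x⁵ + 82x⁴ − 35x³ − 36x² + 40x − 15) ÷ lead(D) = −18x⁶ ÷ 3x² = −6x⁴. Subtract (−6x⁴)·D = −18x⁶ − 30x⁵ + 30x⁴. Remainder: 24x⁵ + 52x⁴ − 35x³ − 36x² + 40x − 15.
Step 2: lead(24x⁵ + 52x⁴ − 35x³ − 36x² + 40x − 15) ÷ lead(D) = 24x⁵ ÷ 3x² = 8x³. Subtract (8x³)·D = 24x⁵ + 40x⁴ − 40x³. Remainder: 12x⁴ + 5x³ − 36x² + 40x − 15.
Step 3: lead(12x⁴ + 5x³ − 36x² + 40x − 15) ÷ lead(D) = 12x⁴ ÷ 3x² = 4x². Subtract (4x²)·D = 12x⁴ + 20x³ − 20x². Remainder: −15x³ − 16x² + 40x − 15.
Step 4: lead(−15x³ − 16x² + 40x − 15) ÷ lead(D) = −15x³ ÷ 3x² = −5x. Subtract (−5x)·D = −15x³ − 25x² + 25x. Remainder: 9x² + 15x − 15.
Step 5: lead(9x² + 15x − 15) ÷ lead(D) = 9x² ÷ 3x² = 3. Subtract (3)·D = 9x² + 15x − 15. Remainder: 0.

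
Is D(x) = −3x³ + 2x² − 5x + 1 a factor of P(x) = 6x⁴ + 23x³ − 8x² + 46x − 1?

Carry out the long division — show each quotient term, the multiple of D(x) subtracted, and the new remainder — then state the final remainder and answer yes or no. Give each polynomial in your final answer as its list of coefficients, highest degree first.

Step 1: lead(6x⁴ + 23x³ − 8x² + 46x − 1) ÷ lead(D) = 6x⁴ ÷ −3x³ = −2x. Subtract (−2x)·D = 6x⁴ − 4x³ + 10x² − 2x. Remainder: 27x³ − 18x² + 48x − 1.
Step 2: lead(27x³ − 18x² + 48x − 1) ÷ lead(D) = 27x³ ÷ −3x³ = −9. Subtract (−9)·D = 27x³ − 18x² + 45x − 9. Remainder: 3x + 8.

R = [3, 8], so D(x) is not a factor of P(x). no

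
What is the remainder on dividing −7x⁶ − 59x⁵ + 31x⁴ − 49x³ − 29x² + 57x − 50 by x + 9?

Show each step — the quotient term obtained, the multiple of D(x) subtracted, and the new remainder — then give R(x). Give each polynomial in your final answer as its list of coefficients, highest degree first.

Step 1: lead(−7x⁶ − 59x⁵ + 31x⁴ − 49x³ − 29x² + 57x − 50) ÷ lead(D) = −7x⁶ ÷ x = −7x⁵. Subtract (−7x⁵)·D = −7x⁶ − 63x⁵. Remainder: 4x⁵ + 31x⁴ − 49x³ − 29x² + 57x − 50.
Step 2: lead(4x⁵ + 31x⁴ − 49x³ − 29x² + 57x − 50) ÷ lead(D) = 4x⁵ ÷ x = 4x⁴. Subtract (4x⁴)·D = 4x⁵ + 36x⁴. Remainder: −5x⁴ − 49x³ − 29x² + 57x − 50.
Step 3: lead(−5x⁴ − 49x³ − 29x² + 57x − 50) ÷ lead(D) = −5x⁴ ÷ x = −5x³. Subtract (−5x³)·D = −5x⁴ − 45x³. Remainder: −4x³ − 29x² + 57x − 50.
Step 4: lead(−4x³ − 29x² + 57x − 50) ÷ lead(D) = −4x³ ÷ x = −4x². Subtract (−4x²)·D = −4x³ − 36x². Remainder: 7x² + 57x − 50.
Step 5: lead(7x² + 57x − 50) ÷ lead(D) = 7x² ÷ x = 7x. Subtract (7x)·D = 7x² + 63x. Remainder: −6x − 50.
Step 6: lead(−6x − 50) ÷ lead(D) = −6x ÷ x = −6. Subtract (−6)·D = −6x − 54. Remainder: 4.

R = [4]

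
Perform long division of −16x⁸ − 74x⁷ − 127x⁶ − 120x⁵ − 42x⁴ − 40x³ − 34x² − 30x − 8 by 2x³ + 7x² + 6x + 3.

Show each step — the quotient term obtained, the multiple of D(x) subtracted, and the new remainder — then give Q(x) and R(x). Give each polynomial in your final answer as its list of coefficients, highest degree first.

Step 1: lead(−16x⁸ − 74x⁷ − 127x⁶ − 120x⁵ − 42x⁴ − 40x³ − 34x² − 30x − 8) ÷ lead(D) = −16x⁸ ÷ 2x³ = −8x⁵. Subtract (−8x⁵)·D = −16x⁸ − 56x⁷ − 48x⁶ − 24x⁵. Remainder: −18x⁷ − 79x⁶ − 96x⁵ − 42x⁴ − 40x³ − 34x² − 30x − 8.
Step 2: lead(−18x⁷ − 79x⁶ − 96x⁵ − 42x⁴ − 40x³ − 34x² − 30x − 8) ÷ lead(D) = −18x⁷ ÷ 2x³ = −9x⁴. Subtract (−9x⁴)·D = −18x⁷ − 63x⁶ − 54x⁵ − 27x⁴. Remainder: −16x⁶ − 42x⁵ − 15x⁴ − 40x³ − 34x² − 30x − 8.
Step 3: lead(−16x⁶ − 42x⁵ − 15x⁴ − 40x³ − 34x² − 30x − 8) ÷ lead(D) = −16x⁶ ÷ 2x³ = −8x³. Subtract (−8x³)·D = −16x⁶ − 56x⁵ − 48x⁴ − 24x³. Remainder: 14x⁵ + 33x⁴ − 16x³ − 34x² − 30x − 8.
Step 4: lead(14x⁵ + 33x⁴ − 16x³ − 34x² − 30x − 8) ÷ lead(D) = 14x⁵ ÷ 2x³ = 7x². Subtract (7x²)·D = 14x⁵ + 49x⁴ + 42x³ + 21x². Remainder: −16x⁴ − 58x³ − 55x² − 30x − 8.
Step 5: lead(−16x⁴ − 58x³ − 55x² − 30x − 8) ÷ lead(D) = −16x⁴ ÷ 2x³ = −8x. Subtract (−8x)·D = −16x⁴ − 56x³ − 48x² − 24x. Remainder: −2x³ − 7x² − 6x − 8.
Step 6: lead(−2x³ − 7x² − 6x − 8) ÷ lead(D) = −2x³ ÷ 2x³ = −1. Subtract (−1)·D = −2x³ − 7x² − 6x − 3. Remainder: −5.

Q = [-8, -9, -8, 7, -8, -1]; R = [-5]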